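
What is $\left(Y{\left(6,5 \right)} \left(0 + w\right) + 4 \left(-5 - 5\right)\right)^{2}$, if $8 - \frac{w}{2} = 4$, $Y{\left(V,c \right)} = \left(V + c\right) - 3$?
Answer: $576$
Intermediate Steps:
$Y{\left(V,c \right)} = -3 + V + c$
$w = 8$ ($w = 16 - 8 = 8$)
$\left(Y{\left(6,5 \right)} \left(0 + w\right) + 4 \left(-5 - 5\right)\right)^{2} = \left(\left(-3 + 6 + 5\right) \left(0 + 8\right) + 4 \left(-5 - 5\right)\right)^{2} = \left(8 \cdot 8 + 4 \left(-10\right)\right)^{2} = \left(64 - 40\right)^{2} = 24^{2} = 576$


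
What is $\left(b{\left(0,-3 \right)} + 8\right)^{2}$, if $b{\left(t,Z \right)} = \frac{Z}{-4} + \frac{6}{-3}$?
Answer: $\frac{729}{16} \approx 45.563$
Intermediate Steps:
$b{\left(t,Z \right)} = -2 - \frac{Z}{4}$ ($b{\left(t,Z \right)} = Z \left(- \frac{1}{4}\right) + 6 \left(- \frac{1}{3}\right) = - \frac{Z}{4} - 2 = -2 - \frac{Z}{4}$)
$\left(b{\left(0,-3 \right)} + 8\right)^{2} = \left(\left(-2 - - \frac{3}{4}\right) + 8\right)^{2} = \left(\left(-2 + \frac{3}{4}\right) + 8\right)^{2} = \left(- \frac{5}{4} + 8\right)^{2} = \left(\frac{27}{4}\right)^{2} = \frac{729}{16}$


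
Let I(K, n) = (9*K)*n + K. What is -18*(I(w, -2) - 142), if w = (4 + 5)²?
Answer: 27342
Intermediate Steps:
w = 81 (w = 9² = 81)
I(K, n) = K + 9*K*n (I(K, n) = 9*K*n + K = K + 9*K*n)
-18*(I(w, -2) - 142) = -18*(81*(1 + 9*(-2)) - 142) = -18*(81*(1 - 18) - 142) = -18*(81*(-17) - 142) = -18*(-1377 - 142) = -18*(-1519) = 27342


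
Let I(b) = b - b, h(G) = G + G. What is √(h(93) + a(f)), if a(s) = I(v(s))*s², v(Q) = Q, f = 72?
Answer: √186 ≈ 13.638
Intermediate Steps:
h(G) = 2*G
I(b) = 0
a(s) = 0 (a(s) = 0*s² = 0)
√(h(93) + a(f)) = √(2*93 + 0) = √(186 + 0) = √186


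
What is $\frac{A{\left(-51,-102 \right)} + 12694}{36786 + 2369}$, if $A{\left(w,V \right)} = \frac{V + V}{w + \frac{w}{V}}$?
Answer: $\frac{1282502}{3954655} \approx 0.3243$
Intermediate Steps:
$A{\left(w,V \right)} = \frac{2 V}{w + \frac{w}{V}}$
$\frac{A{\left(-51,-102 \right)} + 12694}{36786 + 2369} = \frac{\frac{2 \left(-102\right)^{2}}{\left(-51\right) \left(1 - 102\right)} + 12694}{36786 + 2369} = \frac{2 \cdot 10404 \left(- \frac{1}{51}\right) \frac{1}{-101} + 12694}{39155} = \left(2 \cdot 10404 \left(- \frac{1}{51}\right) \left(- \frac{1}{101}\right) + 12694\right) \frac{1}{39155} = \left(\frac{408}{101} + 12694\right) \frac{1}{39155} = \frac{1282502}{101} \cdot \frac{1}{39155} = \frac{1282502}{3954655}$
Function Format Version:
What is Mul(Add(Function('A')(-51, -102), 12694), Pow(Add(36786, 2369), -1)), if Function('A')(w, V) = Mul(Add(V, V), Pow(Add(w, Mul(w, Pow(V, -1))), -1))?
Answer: Rational(1282502, 3954655) ≈ 0.32430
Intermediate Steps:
Function('A')(w, V) = Mul(2, V, Pow(Add(w, Mul(w, Pow(V, -1))), -1)) (Function('A')(w, V) = Mul(Mul(2, V), Pow(Add(w, Mul(w, Pow(V, -1))), -1)) = Mul(2, V, Pow(Add(w, Mul(w, Pow(V, -1))), -1)))
Mul(Add(Function('A')(-51, -102), 12694), Pow(Add(36786, 2369), -1)) = Mul(Add(Mul(2, Pow(-102, 2), Pow(-51, -1), Pow(Add(1, -102), -1)), 12694), Pow(Add(36786, 2369), -1)) = Mul(Add(Mul(2, 10404, Rational(-1, 51), Pow(-101, -1)), 12694), Pow(39155, -1)) = Mul(Add(Mul(2, 10404, Rational(-1, 51), Rational(-1, 101)), 12694), Rational(1, 39155)) = Mul(Add(Rational(408, 101), 12694), Rational(1, 39155)) = Mul(Rational(1282502, 101), Rational(1, 39155)) = Rational(1282502, 3954655)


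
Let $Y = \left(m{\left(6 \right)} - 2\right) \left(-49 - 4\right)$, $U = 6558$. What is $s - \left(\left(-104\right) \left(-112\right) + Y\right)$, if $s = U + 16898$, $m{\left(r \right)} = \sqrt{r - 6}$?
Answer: $11702$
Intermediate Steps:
$m{\left(r \right)} = \sqrt{-6 + r}$
$Y = 106$ ($Y = \left(\sqrt{-6 + 6} - 2\right) \left(-49 - 4\right) = \left(\sqrt{0} - 2\right) \left(-53\right) = \left(0 - 2\right) \left(-53\right) = \left(-2\right) \left(-53\right) = 106$)
$s = 23456$ ($s = 6558 + 16898 = 23456$)
$s - \left(\left(-104\right) \left(-112\right) + Y\right) = 23456 - \left(\left(-104\right) \left(-112\right) + 106\right) = 23456 - \left(11648 + 106\right) = 23456 - 11754 = 11702$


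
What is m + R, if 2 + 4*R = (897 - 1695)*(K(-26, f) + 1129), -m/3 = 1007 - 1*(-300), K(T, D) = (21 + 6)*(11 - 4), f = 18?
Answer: -533725/2 ≈ -2.6686e+5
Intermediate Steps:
K(T, D) = 189 (K(T, D) = 27*7 = 189)
m = -3921 (m = -3*(1007 - 1*(-300)) = -3*(1007 + 300) = -3*1307 = -3921)
R = -525883/2 (R = -½ + ((897 - 1695)*(189 + 1129))/4 = -½ + (-798*1318)/4 = -½ + (¼)*(-1051764) = -½ - 262941 = -525883/2 ≈ -2.6294e+5)
m + R = -3921 - 525883/2 = -533725/2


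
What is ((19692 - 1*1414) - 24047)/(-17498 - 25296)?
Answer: 5769/42794 ≈ 0.13481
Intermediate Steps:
((19692 - 1*1414) - 24047)/(-17498 - 25296) = ((19692 - 1414) - 24047)/(-42794) = (18278 - 24047)*(-1/42794) = -5769*(-1/42794) = 5769/42794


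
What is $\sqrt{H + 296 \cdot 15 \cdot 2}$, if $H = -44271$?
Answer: $i \sqrt{35391} \approx 188.13 i$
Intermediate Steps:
$\sqrt{H + 296 \cdot 15 \cdot 2} = \sqrt{-44271 + 296 \cdot 15 \cdot 2} = \sqrt{-44271 + 296 \cdot 30} = \sqrt{-44271 + 8880} = \sqrt{-35391} = i \sqrt{35391}$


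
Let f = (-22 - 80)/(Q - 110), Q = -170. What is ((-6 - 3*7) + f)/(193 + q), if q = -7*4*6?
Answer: -3729/3500 ≈ -1.0654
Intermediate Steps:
f = 51/140 (f = (-22 - 80)/(-170 - 110) = -102/(-280) = -102*(-1/280) = 51/140 ≈ 0.36429)
q = -168 (q = -28*6 = -168)
((-6 - 3*7) + f)/(193 + q) = ((-6 - 3*7) + 51/140)/(193 - 168) = ((-6 - 21) + 51/140)/25 = (-27 + 51/140)*(1/25) = -3729/140*1/25 = -3729/3500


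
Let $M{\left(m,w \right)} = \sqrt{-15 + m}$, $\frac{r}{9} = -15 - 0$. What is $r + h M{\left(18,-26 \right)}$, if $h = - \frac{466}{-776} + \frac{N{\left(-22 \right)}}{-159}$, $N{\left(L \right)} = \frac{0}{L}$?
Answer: $-135 + \frac{233 \sqrt{3}}{388} \approx -133.96$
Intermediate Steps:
$N{\left(L \right)} = 0$
$r = -135$ ($r = 9 \left(-15 - 0\right) = 9 \left(-15 + 0\right) = 9 \left(-15\right) = -135$)
$h = \frac{233}{388}$ ($h = - \frac{466}{-776} + \frac{0}{-159} = \left(-466\right) \left(- \frac{1}{776}\right) + 0 \left(- \frac{1}{159}\right) = \frac{233}{388} + 0 = \frac{233}{388} \approx 0.60052$)
$r + h M{\left(18,-26 \right)} = -135 + \frac{233 \sqrt{-15 + 18}}{388} = -135 + \frac{233 \sqrt{3}}{388}$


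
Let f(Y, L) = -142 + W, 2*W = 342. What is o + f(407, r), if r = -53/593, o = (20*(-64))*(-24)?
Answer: 30749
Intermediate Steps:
W = 171 (W = (½)*342 = 171)
o = 30720 (o = -1280*(-24) = 30720)
r = -53/593 (r = -53*1/593 = -53/593 ≈ -0.089376)
f(Y, L) = 29 (f(Y, L) = -142 + 171 = 29)
o + f(407, r) = 30720 + 29 = 30749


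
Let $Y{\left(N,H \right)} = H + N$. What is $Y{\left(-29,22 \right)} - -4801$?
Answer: $4794$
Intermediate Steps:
$Y{\left(-29,22 \right)} - -4801 = \left(22 - 29\right) - -4801 = -7 + 4801 = 4794$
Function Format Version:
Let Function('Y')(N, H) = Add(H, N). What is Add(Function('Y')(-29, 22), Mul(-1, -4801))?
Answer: 4794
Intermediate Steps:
Add(Function('Y')(-29, 22), Mul(-1, -4801)) = Add(Add(22, -29), Mul(-1, -4801)) = Add(-7, 4801) = 4794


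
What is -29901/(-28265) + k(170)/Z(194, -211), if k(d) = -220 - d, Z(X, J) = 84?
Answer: -1418611/395710 ≈ -3.5850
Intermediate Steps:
-29901/(-28265) + k(170)/Z(194, -211) = -29901/(-28265) + (-220 - 1*170)/84 = -29901*(-1/28265) + (-220 - 170)*(1/84) = 29901/28265 - 390*1/84 = 29901/28265 - 65/14 = -1418611/395710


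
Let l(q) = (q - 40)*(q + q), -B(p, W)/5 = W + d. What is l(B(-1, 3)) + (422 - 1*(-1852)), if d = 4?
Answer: 7524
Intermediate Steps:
B(p, W) = -20 - 5*W (B(p, W) = -5*(W + 4) = -5*(4 + W) = -20 - 5*W)
l(q) = 2*q*(-40 + q) (l(q) = (-40 + q)*(2*q) = 2*q*(-40 + q))
l(B(-1, 3)) + (422 - 1*(-1852)) = 2*(-20 - 5*3)*(-40 + (-20 - 5*3)) + (422 - 1*(-1852)) = 2*(-20 - 15)*(-40 + (-20 - 15)) + (422 + 1852) = 2*(-35)*(-40 - 35) + 2274 = 2*(-35)*(-75) + 2274 = 5250 + 2274 = 7524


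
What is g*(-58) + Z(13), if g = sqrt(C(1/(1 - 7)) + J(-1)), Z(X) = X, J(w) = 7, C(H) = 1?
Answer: 13 - 116*sqrt(2) ≈ -151.05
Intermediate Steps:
g = 2*sqrt(2) (g = sqrt(1 + 7) = sqrt(8) = 2*sqrt(2) ≈ 2.8284)
g*(-58) + Z(13) = (2*sqrt(2))*(-58) + 13 = -116*sqrt(2) + 13 = 13 - 116*sqrt(2)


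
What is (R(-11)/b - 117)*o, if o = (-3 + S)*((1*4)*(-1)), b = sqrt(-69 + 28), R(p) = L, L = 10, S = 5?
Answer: 936 + 80*I*sqrt(41)/41 ≈ 936.0 + 12.494*I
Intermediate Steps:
R(p) = 10
b = I*sqrt(41) (b = sqrt(-41) = I*sqrt(41) ≈ 6.4031*I)
o = -8 (o = (-3 + 5)*((1*4)*(-1)) = 2*(4*(-1)) = 2*(-4) = -8)
(R(-11)/b - 117)*o = (10/((I*sqrt(41))) - 117)*(-8) = (10*(-I*sqrt(41)/41) - 117)*(-8) = (-10*I*sqrt(41)/41 - 117)*(-8) = (-117 - 10*I*sqrt(41)/41)*(-8) = 936 + 80*I*sqrt(41)/41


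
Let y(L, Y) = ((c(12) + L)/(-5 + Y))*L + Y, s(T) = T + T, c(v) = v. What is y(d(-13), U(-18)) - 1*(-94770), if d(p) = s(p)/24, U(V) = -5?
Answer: 136463303/1440 ≈ 94766.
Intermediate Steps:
s(T) = 2*T
d(p) = p/12 (d(p) = (2*p)/24 = (2*p)*(1/24) = p/12)
y(L, Y) = Y + L*(12 + L)/(-5 + Y) (y(L, Y) = ((12 + L)/(-5 + Y))*L + Y = L*(12 + L)/(-5 + Y) + Y = Y + L*(12 + L)/(-5 + Y))
y(d(-13), U(-18)) - 1*(-94770) = (((1/12)*(-13))² + (-5)² - 5*(-5) + 12*((1/12)*(-13)))/(-5 - 5) - 1*(-94770) = ((-13/12)² + 25 + 25 + 12*(-13/12))/(-10) + 94770 = -(169/144 + 25 + 25 - 13)/10 + 94770 = -⅒*5497/144 + 94770 = -5497/1440 + 94770 = 136463303/1440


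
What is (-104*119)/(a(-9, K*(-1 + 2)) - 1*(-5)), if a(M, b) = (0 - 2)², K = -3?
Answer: -12376/9 ≈ -1375.1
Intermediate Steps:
a(M, b) = 4 (a(M, b) = (-2)² = 4)
(-104*119)/(a(-9, K*(-1 + 2)) - 1*(-5)) = (-104*119)/(4 - 1*(-5)) = -12376/(4 + 5) = -12376/9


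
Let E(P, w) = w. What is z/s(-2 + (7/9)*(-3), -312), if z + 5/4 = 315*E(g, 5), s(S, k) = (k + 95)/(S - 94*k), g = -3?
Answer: -553777445/2604 ≈ -2.1266e+5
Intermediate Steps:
s(S, k) = (95 + k)/(S - 94*k)
z = 6295/4 (z = -5/4 + 315*5 = -5/4 + 1575 = 6295/4 ≈ 1573.8)
z/s(-2 + (7/9)*(-3), -312) = 6295/(4*(((95 - 312)/((-2 + (7/9)*(-3)) - 94*(-312))))) = 6295/(4*((-217/((-2 + (7*(⅑))*(-3)) + 29328)))) = 6295/(4*((-217/((-2 + (7/9)*(-3)) + 29328)))) = 6295/(4*((-217/((-2 - 7/3) + 29328)))) = 6295/(4*((-217/(-13/3 + 29328)))) = 6295/(4*((-217/(87971/3)))) = 6295/(4*(((3/87971)*(-217)))) = 6295/(4*(-651/87971)) = (6295/4)*(-87971/651) = -553777445/2604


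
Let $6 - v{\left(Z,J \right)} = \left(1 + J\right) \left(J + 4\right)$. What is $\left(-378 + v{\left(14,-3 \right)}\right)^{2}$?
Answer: $136900$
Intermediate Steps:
$v{\left(Z,J \right)} = 6 - \left(1 + J\right) \left(4 + J\right)$ ($v{\left(Z,J \right)} = 6 - \left(1 + J\right) \left(J + 4\right) = 6 - \left(1 + J\right) \left(4 + J\right)$)
$\left(-378 + v{\left(14,-3 \right)}\right)^{2} = \left(-378 - -8\right)^{2} = \left(-378 + \left(2 - 9 + 15\right)\right)^{2} = \left(-378 + 8\right)^{2} = \left(-370\right)^{2} = 136900$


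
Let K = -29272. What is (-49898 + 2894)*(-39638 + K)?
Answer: 3239045640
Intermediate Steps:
(-49898 + 2894)*(-39638 + K) = (-49898 + 2894)*(-39638 - 29272) = -47004*(-68910) = 3239045640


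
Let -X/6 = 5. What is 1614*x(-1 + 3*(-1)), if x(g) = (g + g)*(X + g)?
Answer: 439008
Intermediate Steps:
X = -30 (X = -6*5 = -30)
x(g) = 2*g*(-30 + g) (x(g) = (g + g)*(-30 + g) = (2*g)*(-30 + g) = 2*g*(-30 + g))
1614*x(-1 + 3*(-1)) = 1614*(2*(-1 + 3*(-1))*(-30 + (-1 + 3*(-1)))) = 1614*(2*(-1 - 3)*(-30 + (-1 - 3))) = 1614*(2*(-4)*(-30 - 4)) = 1614*(2*(-4)*(-34)) = 1614*272 = 439008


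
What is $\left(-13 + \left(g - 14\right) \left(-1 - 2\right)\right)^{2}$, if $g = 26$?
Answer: $2401$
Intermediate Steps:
$\left(-13 + \left(g - 14\right) \left(-1 - 2\right)\right)^{2} = \left(-13 + \left(26 - 14\right) \left(-1 - 2\right)\right)^{2} = \left(-13 + 12 \left(-3\right)\right)^{2} = \left(-13 - 36\right)^{2} = \left(-49\right)^{2} = 2401$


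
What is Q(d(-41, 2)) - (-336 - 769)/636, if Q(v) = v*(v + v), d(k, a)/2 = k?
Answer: 8554033/636 ≈ 13450.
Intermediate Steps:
d(k, a) = 2*k
Q(v) = 2*v**2 (Q(v) = v*(2*v) = 2*v**2)
Q(d(-41, 2)) - (-336 - 769)/636 = 2*(2*(-41))**2 - (-336 - 769)/636 = 2*(-82)**2 - (-1105)/636 = 2*6724 - 1*(-1105/636) = 13448 + 1105/636 = 8554033/636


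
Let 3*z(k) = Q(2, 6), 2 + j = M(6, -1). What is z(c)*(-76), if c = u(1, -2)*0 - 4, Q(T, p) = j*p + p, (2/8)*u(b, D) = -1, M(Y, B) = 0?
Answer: 152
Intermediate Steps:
u(b, D) = -4 (u(b, D) = 4*(-1) = -4)
j = -2 (j = -2 + 0 = -2)
Q(T, p) = -p (Q(T, p) = -2*p + p = -p)
c = -4 (c = -4*0 - 4 = 0 - 4 = -4)
z(k) = -2 (z(k) = (-1*6)/3 = (⅓)*(-6) = -2)
z(c)*(-76) = -2*(-76) = 152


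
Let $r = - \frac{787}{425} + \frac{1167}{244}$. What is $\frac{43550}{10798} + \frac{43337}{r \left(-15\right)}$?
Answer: $- \frac{690402357835}{703289937} \approx -981.68$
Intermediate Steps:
$r = \frac{303947}{103700}$ ($r = \left(-787\right) \frac{1}{425} + 1167 \cdot \frac{1}{244} = - \frac{787}{425} + \frac{1167}{244} = \frac{303947}{103700} \approx 2.931$)
$\frac{43550}{10798} + \frac{43337}{r \left(-15\right)} = \frac{43550}{10798} + \frac{43337}{\frac{303947}{103700} \left(-15\right)} = 43550 \cdot \frac{1}{10798} + \frac{43337}{- \frac{911841}{20740}} = \frac{21775}{5399} + 43337 \left(- \frac{20740}{911841}\right) = \frac{21775}{5399} - \frac{128401340}{130263} = - \frac{690402357835}{703289937}$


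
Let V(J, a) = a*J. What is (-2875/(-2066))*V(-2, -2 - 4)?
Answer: 17250/1033 ≈ 16.699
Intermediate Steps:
V(J, a) = J*a
(-2875/(-2066))*V(-2, -2 - 4) = (-2875/(-2066))*(-2*(-2 - 4)) = (-2875*(-1/2066))*(-2*(-6)) = (2875/2066)*12 = 17250/1033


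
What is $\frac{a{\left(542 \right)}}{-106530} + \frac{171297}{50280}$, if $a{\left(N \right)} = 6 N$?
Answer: $\frac{40188353}{11902952} \approx 3.3763$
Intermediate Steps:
$\frac{a{\left(542 \right)}}{-106530} + \frac{171297}{50280} = \frac{6 \cdot 542}{-106530} + \frac{171297}{50280} = 3252 \left(- \frac{1}{106530}\right) + 171297 \cdot \frac{1}{50280} = - \frac{542}{17755} + \frac{57099}{16760} = \frac{40188353}{11902952}$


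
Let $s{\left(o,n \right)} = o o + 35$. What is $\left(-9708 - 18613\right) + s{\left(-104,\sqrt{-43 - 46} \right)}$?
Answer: $-17470$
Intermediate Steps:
$s{\left(o,n \right)} = 35 + o^{2}$ ($s{\left(o,n \right)} = o^{2} + 35 = 35 + o^{2}$)
$\left(-9708 - 18613\right) + s{\left(-104,\sqrt{-43 - 46} \right)} = \left(-9708 - 18613\right) + \left(35 + \left(-104\right)^{2}\right) = -28321 + \left(35 + 10816\right) = -28321 + 10851 = -17470$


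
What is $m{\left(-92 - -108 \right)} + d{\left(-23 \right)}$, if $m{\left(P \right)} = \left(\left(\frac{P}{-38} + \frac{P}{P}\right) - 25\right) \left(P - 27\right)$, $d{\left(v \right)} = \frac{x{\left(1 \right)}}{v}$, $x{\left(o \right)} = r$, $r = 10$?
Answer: $\frac{117202}{437} \approx 268.2$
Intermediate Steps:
$x{\left(o \right)} = 10$
$d{\left(v \right)} = \frac{10}{v}$
$m{\left(P \right)} = \left(-27 + P\right) \left(-24 - \frac{P}{38}\right)$ ($m{\left(P \right)} = \left(\left(P \left(- \frac{1}{38}\right) + 1\right) - 25\right) \left(-27 + P\right) = \left(\left(- \frac{P}{38} + 1\right) - 25\right) \left(-27 + P\right) = \left(\left(1 - \frac{P}{38}\right) - 25\right) \left(-27 + P\right) = \left(-24 - \frac{P}{38}\right) \left(-27 + P\right) = \left(-27 + P\right) \left(-24 - \frac{P}{38}\right)$)
$m{\left(-92 - -108 \right)} + d{\left(-23 \right)} = \left(648 - \frac{885 \left(-92 - -108\right)}{38} - \frac{\left(-92 - -108\right)^{2}}{38}\right) + \frac{10}{-23} = \left(648 - \frac{885 \left(-92 + 108\right)}{38} - \frac{\left(-92 + 108\right)^{2}}{38}\right) + 10 \left(- \frac{1}{23}\right) = \left(648 - \frac{7080}{19} - \frac{16^{2}}{38}\right) - \frac{10}{23} = \left(648 - \frac{7080}{19} - \frac{128}{19}\right) - \frac{10}{23} = \frac{5104}{19} - \frac{10}{23} = \frac{117202}{437}$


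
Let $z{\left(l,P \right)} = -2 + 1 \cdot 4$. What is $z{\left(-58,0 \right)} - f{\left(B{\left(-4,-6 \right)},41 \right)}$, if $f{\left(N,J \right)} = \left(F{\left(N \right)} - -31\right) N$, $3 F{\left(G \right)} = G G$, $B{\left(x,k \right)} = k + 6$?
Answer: $2$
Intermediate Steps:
$B{\left(x,k \right)} = 6 + k$
$z{\left(l,P \right)} = 2$ ($z{\left(l,P \right)} = -2 + 4 = 2$)
$F{\left(G \right)} = \frac{G^{2}}{3}$ ($F{\left(G \right)} = \frac{G G}{3} = \frac{G^{2}}{3}$)
$f{\left(N,J \right)} = N \left(31 + \frac{N^{2}}{3}\right)$ ($f{\left(N,J \right)} = \left(\frac{N^{2}}{3} - -31\right) N = \left(\frac{N^{2}}{3} + 31\right) N = \left(31 + \frac{N^{2}}{3}\right) N = N \left(31 + \frac{N^{2}}{3}\right)$)
$z{\left(-58,0 \right)} - f{\left(B{\left(-4,-6 \right)},41 \right)} = 2 - \frac{\left(6 - 6\right) \left(93 + \left(6 - 6\right)^{2}\right)}{3} = 2 - \frac{1}{3} \cdot 0 \left(93 + 0^{2}\right) = 2 - \frac{1}{3} \cdot 0 \left(93 + 0\right) = 2 - \frac{1}{3} \cdot 0 \cdot 93 = 2 - 0 = 2 + 0 = 2$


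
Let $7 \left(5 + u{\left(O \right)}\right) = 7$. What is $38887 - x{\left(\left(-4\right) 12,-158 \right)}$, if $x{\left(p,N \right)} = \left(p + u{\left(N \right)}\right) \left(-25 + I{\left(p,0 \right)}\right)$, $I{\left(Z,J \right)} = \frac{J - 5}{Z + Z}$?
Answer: $\frac{902153}{24} \approx 37590.0$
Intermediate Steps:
$u{\left(O \right)} = -4$ ($u{\left(O \right)} = -5 + \frac{1}{7} \cdot 7 = -5 + 1 = -4$)
$I{\left(Z,J \right)} = \frac{-5 + J}{2 Z}$
$x{\left(p,N \right)} = \left(-25 - \frac{5}{2 p}\right) \left(-4 + p\right)$ ($x{\left(p,N \right)} = \left(p - 4\right) \left(-25 + \frac{-5 + 0}{2 p}\right) = \left(-4 + p\right) \left(-25 + \frac{1}{2} \frac{1}{p} \left(-5\right)\right) = \left(-4 + p\right) \left(-25 - \frac{5}{2 p}\right) = \left(-25 - \frac{5}{2 p}\right) \left(-4 + p\right)$)
$38887 - x{\left(\left(-4\right) 12,-158 \right)} = 38887 - \left(\frac{195}{2} - 25 \left(\left(-4\right) 12\right) + \frac{10}{\left(-4\right) 12}\right) = 38887 - \left(\frac{195}{2} - -1200 + \frac{10}{-48}\right) = 38887 - \left(\frac{195}{2} + 1200 + 10 \left(- \frac{1}{48}\right)\right) = 38887 - \left(\frac{195}{2} + 1200 - \frac{5}{24}\right) = 38887 - \frac{31135}{24} = \frac{902153}{24}$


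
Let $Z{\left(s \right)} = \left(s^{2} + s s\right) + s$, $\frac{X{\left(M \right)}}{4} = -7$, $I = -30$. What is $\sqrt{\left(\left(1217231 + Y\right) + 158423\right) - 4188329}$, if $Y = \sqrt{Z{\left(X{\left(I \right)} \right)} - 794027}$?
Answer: $\sqrt{-2812675 + i \sqrt{792487}} \approx 0.265 + 1677.1 i$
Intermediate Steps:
$X{\left(M \right)} = -28$ ($X{\left(M \right)} = 4 \left(-7\right) = -28$)
$Z{\left(s \right)} = s + 2 s^{2}$ ($Z{\left(s \right)} = \left(s^{2} + s^{2}\right) + s = 2 s^{2} + s = s + 2 s^{2}$)
$Y = i \sqrt{792487}$ ($Y = \sqrt{- 28 \left(1 + 2 \left(-28\right)\right) - 794027} = \sqrt{- 28 \left(1 - 56\right) - 794027} = \sqrt{\left(-28\right) \left(-55\right) - 794027} = \sqrt{1540 - 794027} = \sqrt{-792487} = i \sqrt{792487} \approx 890.22 i$)
$\sqrt{\left(\left(1217231 + Y\right) + 158423\right) - 4188329} = \sqrt{\left(\left(1217231 + i \sqrt{792487}\right) + 158423\right) - 4188329} = \sqrt{\left(1375654 + i \sqrt{792487}\right) - 4188329} = \sqrt{-2812675 + i \sqrt{792487}}$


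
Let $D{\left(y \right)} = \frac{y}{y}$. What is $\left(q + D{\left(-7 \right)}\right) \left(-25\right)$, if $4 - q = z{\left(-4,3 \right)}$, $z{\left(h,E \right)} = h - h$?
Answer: $-125$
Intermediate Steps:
$D{\left(y \right)} = 1$
$z{\left(h,E \right)} = 0$
$q = 4$ ($q = 4 - 0 = 4 + 0 = 4$)
$\left(q + D{\left(-7 \right)}\right) \left(-25\right) = \left(4 + 1\right) \left(-25\right) = 5 \left(-25\right) = -125$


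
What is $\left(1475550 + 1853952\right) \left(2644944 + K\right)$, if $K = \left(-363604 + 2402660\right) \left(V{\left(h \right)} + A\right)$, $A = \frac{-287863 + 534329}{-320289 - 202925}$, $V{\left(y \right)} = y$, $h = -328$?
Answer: $- \frac{581080727465607200832}{261607} \approx -2.2212 \cdot 10^{15}$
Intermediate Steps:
$A = - \frac{123233}{261607}$ ($A = \frac{246466}{-523214} = 246466 \left(- \frac{1}{523214}\right) = - \frac{123233}{261607} \approx -0.47106$)
$K = - \frac{175216752929424}{261607}$ ($K = \left(-363604 + 2402660\right) \left(-328 - \frac{123233}{261607}\right) = 2039056 \left(- \frac{85930329}{261607}\right) = - \frac{175216752929424}{261607} \approx -6.6977 \cdot 10^{8}$)
$\left(1475550 + 1853952\right) \left(2644944 + K\right) = \left(1475550 + 1853952\right) \left(2644944 - \frac{175216752929424}{261607}\right) = 3329502 \left(- \frac{174524817064416}{261607}\right) = - \frac{581080727465607200832}{261607}$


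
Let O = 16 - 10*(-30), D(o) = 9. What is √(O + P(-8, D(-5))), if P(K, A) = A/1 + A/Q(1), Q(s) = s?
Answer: √334 ≈ 18.276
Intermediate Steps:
O = 316 (O = 16 + 300 = 316)
P(K, A) = 2*A (P(K, A) = A/1 + A/1 = A*1 + A*1 = A + A = 2*A)
√(O + P(-8, D(-5))) = √(316 + 2*9) = √(316 + 18) = √334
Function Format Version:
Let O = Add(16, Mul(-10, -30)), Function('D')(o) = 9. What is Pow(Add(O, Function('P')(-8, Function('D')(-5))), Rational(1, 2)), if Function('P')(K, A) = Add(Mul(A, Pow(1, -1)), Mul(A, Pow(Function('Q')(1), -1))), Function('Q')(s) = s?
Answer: Pow(334, Rational(1, 2)) ≈ 18.276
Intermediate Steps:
O = 316 (O = Add(16, 300) = 316)
Function('P')(K, A) = Mul(2, A) (Function('P')(K, A) = Add(Mul(A, Pow(1, -1)), Mul(A, Pow(1, -1))) = Add(Mul(A, 1), Mul(A, 1)) = Add(A, A) = Mul(2, A))
Pow(Add(O, Function('P')(-8, Function('D')(-5))), Rational(1, 2)) = Pow(Add(316, Mul(2, 9)), Rational(1, 2)) = Pow(Add(316, 18), Rational(1, 2)) = Pow(334, Rational(1, 2))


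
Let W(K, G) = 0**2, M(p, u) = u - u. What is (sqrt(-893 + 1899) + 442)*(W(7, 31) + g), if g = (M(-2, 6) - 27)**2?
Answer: 322218 + 729*sqrt(1006) ≈ 3.4534e+5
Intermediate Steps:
M(p, u) = 0
W(K, G) = 0
g = 729 (g = (0 - 27)**2 = (-27)**2 = 729)
(sqrt(-893 + 1899) + 442)*(W(7, 31) + g) = (sqrt(-893 + 1899) + 442)*(0 + 729) = (sqrt(1006) + 442)*729 = (442 + sqrt(1006))*729 = 322218 + 729*sqrt(1006)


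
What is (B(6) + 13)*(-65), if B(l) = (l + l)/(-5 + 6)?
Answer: -1625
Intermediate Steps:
B(l) = 2*l (B(l) = (2*l)/1 = (2*l)*1 = 2*l)
(B(6) + 13)*(-65) = (2*6 + 13)*(-65) = (12 + 13)*(-65) = 25*(-65) = -1625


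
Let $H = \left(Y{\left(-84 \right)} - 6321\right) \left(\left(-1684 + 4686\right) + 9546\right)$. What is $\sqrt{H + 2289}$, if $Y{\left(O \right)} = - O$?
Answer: $i \sqrt{78259587} \approx 8846.4 i$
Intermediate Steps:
$H = -78261876$ ($H = \left(\left(-1\right) \left(-84\right) - 6321\right) \left(\left(-1684 + 4686\right) + 9546\right) = \left(84 - 6321\right) \left(3002 + 9546\right) = \left(-6237\right) 12548 = -78261876$)
$\sqrt{H + 2289} = \sqrt{-78261876 + 2289} = \sqrt{-78259587} = i \sqrt{78259587}$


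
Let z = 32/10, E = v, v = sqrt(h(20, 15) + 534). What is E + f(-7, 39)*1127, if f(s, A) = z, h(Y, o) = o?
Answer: 18032/5 + 3*sqrt(61) ≈ 3629.8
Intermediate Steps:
v = 3*sqrt(61) (v = sqrt(15 + 534) = sqrt(549) = 3*sqrt(61) ≈ 23.431)
E = 3*sqrt(61) ≈ 23.431
z = 16/5 (z = 32*(1/10) = 16/5 ≈ 3.2000)
f(s, A) = 16/5
E + f(-7, 39)*1127 = 3*sqrt(61) + (16/5)*1127 = 3*sqrt(61) + 18032/5 = 18032/5 + 3*sqrt(61)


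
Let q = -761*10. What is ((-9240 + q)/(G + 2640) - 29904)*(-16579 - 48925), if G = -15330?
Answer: 2485646946464/1269 ≈ 1.9587e+9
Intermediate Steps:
q = -7610
((-9240 + q)/(G + 2640) - 29904)*(-16579 - 48925) = ((-9240 - 7610)/(-15330 + 2640) - 29904)*(-16579 - 48925) = (-16850/(-12690) - 29904)*(-65504) = (-16850*(-1/12690) - 29904)*(-65504) = (1685/1269 - 29904)*(-65504) = -37946491/1269*(-65504) = 2485646946464/1269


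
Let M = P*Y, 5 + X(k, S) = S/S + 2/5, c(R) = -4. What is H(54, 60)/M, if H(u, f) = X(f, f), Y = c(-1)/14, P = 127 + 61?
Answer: 63/940 ≈ 0.067021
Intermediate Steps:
P = 188
Y = -2/7 (Y = -4/14 = -4*1/14 = -2/7 ≈ -0.28571)
X(k, S) = -18/5 (X(k, S) = -5 + (S/S + 2/5) = -5 + (1 + 2*(⅕)) = -5 + (1 + ⅖) = -5 + 7/5 = -18/5)
H(u, f) = -18/5
M = -376/7 (M = 188*(-2/7) = -376/7 ≈ -53.714)
H(54, 60)/M = -18/(5*(-376/7)) = -18/5*(-7/376) = 63/940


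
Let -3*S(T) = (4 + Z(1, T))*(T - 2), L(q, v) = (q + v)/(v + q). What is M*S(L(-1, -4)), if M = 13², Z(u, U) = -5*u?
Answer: -169/3 ≈ -56.333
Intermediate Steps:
L(q, v) = 1 (L(q, v) = (q + v)/(q + v) = 1)
M = 169
S(T) = -⅔ + T/3 (S(T) = -(4 - 5*1)*(T - 2)/3 = -(4 - 5)*(-2 + T)/3 = -(-1)*(-2 + T)/3 = -(2 - T)/3 = -⅔ + T/3)
M*S(L(-1, -4)) = 169*(-⅔ + (⅓)*1) = 169*(-⅔ + ⅓) = 169*(-⅓) = -169/3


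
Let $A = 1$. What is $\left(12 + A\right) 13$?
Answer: $169$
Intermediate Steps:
$\left(12 + A\right) 13 = \left(12 + 1\right) 13 = 13 \cdot 13 = 169$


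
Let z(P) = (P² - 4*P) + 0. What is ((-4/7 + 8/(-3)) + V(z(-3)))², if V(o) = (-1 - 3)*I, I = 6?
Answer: 327184/441 ≈ 741.91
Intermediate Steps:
z(P) = P² - 4*P
V(o) = -24 (V(o) = (-1 - 3)*6 = -4*6 = -24)
((-4/7 + 8/(-3)) + V(z(-3)))² = ((-4/7 + 8/(-3)) - 24)² = ((-4*⅐ + 8*(-⅓)) - 24)² = ((-4/7 - 8/3) - 24)² = (-68/21 - 24)² = (-572/21)² = 327184/441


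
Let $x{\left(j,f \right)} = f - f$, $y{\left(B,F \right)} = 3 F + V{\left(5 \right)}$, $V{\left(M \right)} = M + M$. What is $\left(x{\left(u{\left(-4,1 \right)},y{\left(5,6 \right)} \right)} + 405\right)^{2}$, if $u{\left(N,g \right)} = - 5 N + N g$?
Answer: $164025$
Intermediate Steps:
$V{\left(M \right)} = 2 M$
$y{\left(B,F \right)} = 10 + 3 F$ ($y{\left(B,F \right)} = 3 F + 2 \cdot 5 = 3 F + 10 = 10 + 3 F$)
$x{\left(j,f \right)} = 0$
$\left(x{\left(u{\left(-4,1 \right)},y{\left(5,6 \right)} \right)} + 405\right)^{2} = \left(0 + 405\right)^{2} = 405^{2} = 164025$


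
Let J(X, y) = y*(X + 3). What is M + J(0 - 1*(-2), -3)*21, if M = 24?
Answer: -291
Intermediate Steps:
J(X, y) = y*(3 + X)
M + J(0 - 1*(-2), -3)*21 = 24 - 3*(3 + (0 - 1*(-2)))*21 = 24 - 3*(3 + (0 + 2))*21 = 24 - 3*(3 + 2)*21 = 24 - 3*5*21 = 24 - 15*21 = 24 - 315 = -291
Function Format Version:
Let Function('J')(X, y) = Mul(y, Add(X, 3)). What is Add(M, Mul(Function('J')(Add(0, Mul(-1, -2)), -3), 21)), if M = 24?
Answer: -291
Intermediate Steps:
Function('J')(X, y) = Mul(y, Add(3, X))
Add(M, Mul(Function('J')(Add(0, Mul(-1, -2)), -3), 21)) = Add(24, Mul(Mul(-3, Add(3, Add(0, Mul(-1, -2)))), 21)) = Add(24, Mul(Mul(-3, Add(3, Add(0, 2))), 21)) = Add(24, Mul(Mul(-3, Add(3, 2)), 21)) = Add(24, Mul(Mul(-3, 5), 21)) = Add(24, Mul(-15, 21)) = Add(24, -315) = -291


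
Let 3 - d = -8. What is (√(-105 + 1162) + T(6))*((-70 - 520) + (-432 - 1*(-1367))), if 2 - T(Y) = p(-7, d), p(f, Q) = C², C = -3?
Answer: -2415 + 345*√1057 ≈ 8801.5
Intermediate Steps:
d = 11 (d = 3 - 1*(-8) = 3 + 8 = 11)
p(f, Q) = 9 (p(f, Q) = (-3)² = 9)
T(Y) = -7 (T(Y) = 2 - 1*9 = 2 - 9 = -7)
(√(-105 + 1162) + T(6))*((-70 - 520) + (-432 - 1*(-1367))) = (√(-105 + 1162) - 7)*((-70 - 520) + (-432 - 1*(-1367))) = (√1057 - 7)*(-590 + (-432 + 1367)) = (-7 + √1057)*(-590 + 935) = (-7 + √1057)*345 = -2415 + 345*√1057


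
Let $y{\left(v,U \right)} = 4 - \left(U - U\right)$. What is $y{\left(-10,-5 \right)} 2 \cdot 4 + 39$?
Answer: $71$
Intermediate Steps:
$y{\left(v,U \right)} = 4$ ($y{\left(v,U \right)} = 4 - 0 = 4 + 0 = 4$)
$y{\left(-10,-5 \right)} 2 \cdot 4 + 39 = 4 \cdot 2 \cdot 4 + 39 = 4 \cdot 8 + 39 = 32 + 39 = 71$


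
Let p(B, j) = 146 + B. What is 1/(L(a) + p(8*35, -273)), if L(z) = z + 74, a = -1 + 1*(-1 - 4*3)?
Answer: 1/486 ≈ 0.0020576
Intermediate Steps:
a = -14 (a = -1 + 1*(-1 - 12) = -1 + 1*(-13) = -1 - 13 = -14)
L(z) = 74 + z
1/(L(a) + p(8*35, -273)) = 1/((74 - 14) + (146 + 8*35)) = 1/(60 + (146 + 280)) = 1/(60 + 426) = 1/486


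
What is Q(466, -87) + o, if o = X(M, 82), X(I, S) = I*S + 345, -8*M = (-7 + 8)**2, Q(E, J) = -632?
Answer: -1189/4 ≈ -297.25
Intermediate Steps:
M = -1/8 (M = -(-7 + 8)**2/8 = -1/8*1**2 = -1/8*1 = -1/8 ≈ -0.12500)
X(I, S) = 345 + I*S
o = 1339/4 (o = 345 - 1/8*82 = 345 - 41/4 = 1339/4 ≈ 334.75)
Q(466, -87) + o = -632 + 1339/4 = -1189/4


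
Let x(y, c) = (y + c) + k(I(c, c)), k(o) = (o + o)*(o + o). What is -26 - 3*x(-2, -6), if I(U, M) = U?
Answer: -434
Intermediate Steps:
k(o) = 4*o**2 (k(o) = (2*o)*(2*o) = 4*o**2)
x(y, c) = c + y + 4*c**2 (x(y, c) = (y + c) + 4*c**2 = (c + y) + 4*c**2 = c + y + 4*c**2)
-26 - 3*x(-2, -6) = -26 - 3*(-6 - 2 + 4*(-6)**2) = -26 - 3*(-6 - 2 + 4*36) = -26 - 3*(-6 - 2 + 144) = -26 - 3*136 = -26 - 408 = -434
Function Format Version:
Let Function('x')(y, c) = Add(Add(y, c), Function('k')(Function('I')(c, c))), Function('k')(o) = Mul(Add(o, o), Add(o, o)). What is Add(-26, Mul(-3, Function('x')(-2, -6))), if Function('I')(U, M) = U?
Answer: -434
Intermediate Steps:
Function('k')(o) = Mul(4, Pow(o, 2)) (Function('k')(o) = Mul(Mul(2, o), Mul(2, o)) = Mul(4, Pow(o, 2)))
Function('x')(y, c) = Add(c, y, Mul(4, Pow(c, 2))) (Function('x')(y, c) = Add(Add(y, c), Mul(4, Pow(c, 2))) = Add(Add(c, y), Mul(4, Pow(c, 2))) = Add(c, y, Mul(4, Pow(c, 2))))
Add(-26, Mul(-3, Function('x')(-2, -6))) = Add(-26, Mul(-3, Add(-6, -2, Mul(4, Pow(-6, 2))))) = Add(-26, Mul(-3, Add(-6, -2, Mul(4, 36)))) = Add(-26, Mul(-3, Add(-6, -2, 144))) = Add(-26, Mul(-3, 136)) = Add(-26, -408) = -434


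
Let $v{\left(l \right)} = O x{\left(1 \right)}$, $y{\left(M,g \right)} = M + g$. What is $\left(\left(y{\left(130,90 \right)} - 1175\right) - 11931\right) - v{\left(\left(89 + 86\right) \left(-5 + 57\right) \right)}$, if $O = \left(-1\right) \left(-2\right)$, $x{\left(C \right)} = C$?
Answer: $-12888$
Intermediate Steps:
$O = 2$
$v{\left(l \right)} = 2$ ($v{\left(l \right)} = 2 \cdot 1 = 2$)
$\left(\left(y{\left(130,90 \right)} - 1175\right) - 11931\right) - v{\left(\left(89 + 86\right) \left(-5 + 57\right) \right)} = \left(\left(\left(130 + 90\right) - 1175\right) - 11931\right) - 2 = \left(\left(220 - 1175\right) - 11931\right) - 2 = \left(-955 - 11931\right) - 2 = -12886 - 2 = -12888$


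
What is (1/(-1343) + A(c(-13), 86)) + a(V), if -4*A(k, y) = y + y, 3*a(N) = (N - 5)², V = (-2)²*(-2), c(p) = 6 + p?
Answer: 53717/4029 ≈ 13.333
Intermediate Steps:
V = -8 (V = 4*(-2) = -8)
a(N) = (-5 + N)²/3 (a(N) = (N - 5)²/3 = (-5 + N)²/3)
A(k, y) = -y/2 (A(k, y) = -(y + y)/4 = -y/2)
(1/(-1343) + A(c(-13), 86)) + a(V) = (1/(-1343) - ½*86) + (-5 - 8)²/3 = (-1/1343 - 43) + (⅓)*(-13)² = -57750/1343 + (⅓)*169 = -57750/1343 + 169/3 = 53717/4029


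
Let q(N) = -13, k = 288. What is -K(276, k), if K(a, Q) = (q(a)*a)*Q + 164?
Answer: 1033180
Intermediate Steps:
K(a, Q) = 164 - 13*Q*a (K(a, Q) = (-13*a)*Q + 164 = -13*Q*a + 164 = 164 - 13*Q*a)
-K(276, k) = -(164 - 13*288*276) = -(164 - 1033344) = -1*(-1033180) = 1033180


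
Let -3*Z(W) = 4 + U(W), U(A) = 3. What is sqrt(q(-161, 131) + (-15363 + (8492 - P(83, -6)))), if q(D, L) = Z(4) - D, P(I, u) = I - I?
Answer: I*sqrt(60411)/3 ≈ 81.929*I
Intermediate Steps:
Z(W) = -7/3 (Z(W) = -(4 + 3)/3 = -1/3*7 = -7/3)
P(I, u) = 0
q(D, L) = -7/3 - D
sqrt(q(-161, 131) + (-15363 + (8492 - P(83, -6)))) = sqrt((-7/3 - 1*(-161)) + (-15363 + (8492 - 1*0))) = sqrt((-7/3 + 161) + (-15363 + (8492 + 0))) = sqrt(476/3 + (-15363 + 8492)) = sqrt(476/3 - 6871) = sqrt(-20137/3) = I*sqrt(60411)/3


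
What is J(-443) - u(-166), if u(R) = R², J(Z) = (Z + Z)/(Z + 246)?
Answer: -5427646/197 ≈ -27552.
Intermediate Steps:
J(Z) = 2*Z/(246 + Z) (J(Z) = (2*Z)/(246 + Z) = 2*Z/(246 + Z))
J(-443) - u(-166) = 2*(-443)/(246 - 443) - 1*(-166)² = 2*(-443)/(-197) - 1*27556 = 2*(-443)*(-1/197) - 27556 = 886/197 - 27556 = -5427646/197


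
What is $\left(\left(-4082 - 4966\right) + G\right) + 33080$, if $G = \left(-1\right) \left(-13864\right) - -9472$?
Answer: $47368$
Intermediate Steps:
$G = 23336$ ($G = 13864 + 9472 = 23336$)
$\left(\left(-4082 - 4966\right) + G\right) + 33080 = \left(\left(-4082 - 4966\right) + 23336\right) + 33080 = \left(-9048 + 23336\right) + 33080 = 14288 + 33080 = 47368$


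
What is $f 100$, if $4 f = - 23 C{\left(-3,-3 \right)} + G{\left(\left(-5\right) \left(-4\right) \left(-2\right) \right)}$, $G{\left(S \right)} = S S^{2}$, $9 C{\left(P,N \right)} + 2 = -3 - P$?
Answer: $- \frac{14398850}{9} \approx -1.5999 \cdot 10^{6}$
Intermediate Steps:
$C{\left(P,N \right)} = - \frac{5}{9} - \frac{P}{9}$ ($C{\left(P,N \right)} = - \frac{2}{9} + \frac{-3 - P}{9} = - \frac{2}{9} - \left(\frac{1}{3} + \frac{P}{9}\right) = - \frac{5}{9} - \frac{P}{9}$)
$G{\left(S \right)} = S^{3}$
$f = - \frac{287977}{18}$ ($f = \frac{- 23 \left(- \frac{5}{9} - - \frac{1}{3}\right) + \left(\left(-5\right) \left(-4\right) \left(-2\right)\right)^{3}}{4} = \frac{- 23 \left(- \frac{5}{9} + \frac{1}{3}\right) + \left(20 \left(-2\right)\right)^{3}}{4} = \frac{\left(-23\right) \left(- \frac{2}{9}\right) + \left(-40\right)^{3}}{4} = \frac{\frac{46}{9} - 64000}{4} = \frac{1}{4} \left(- \frac{575954}{9}\right) = - \frac{287977}{18} \approx -15999.0$)
$f 100 = \left(- \frac{287977}{18}\right) 100 = - \frac{14398850}{9}$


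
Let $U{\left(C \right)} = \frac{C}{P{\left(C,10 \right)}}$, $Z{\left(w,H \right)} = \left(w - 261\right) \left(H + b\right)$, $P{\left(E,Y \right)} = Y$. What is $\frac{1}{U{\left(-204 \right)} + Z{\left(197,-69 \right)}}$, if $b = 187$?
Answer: $- \frac{5}{37862} \approx -0.00013206$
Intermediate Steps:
$Z{\left(w,H \right)} = \left(-261 + w\right) \left(187 + H\right)$ ($Z{\left(w,H \right)} = \left(w - 261\right) \left(H + 187\right) = \left(-261 + w\right) \left(187 + H\right)$)
$U{\left(C \right)} = \frac{C}{10}$
$\frac{1}{U{\left(-204 \right)} + Z{\left(197,-69 \right)}} = \frac{1}{\frac{1}{10} \left(-204\right) - 7552} = \frac{1}{- \frac{102}{5} + \left(-48807 + 18009 + 36839 - 13593\right)} = \frac{1}{- \frac{102}{5} - 7552} = \frac{1}{- \frac{37862}{5}} = - \frac{5}{37862}$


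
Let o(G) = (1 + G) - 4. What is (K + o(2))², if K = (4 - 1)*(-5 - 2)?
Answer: 484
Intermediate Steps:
o(G) = -3 + G
K = -21 (K = 3*(-7) = -21)
(K + o(2))² = (-21 + (-3 + 2))² = (-21 - 1)² = (-22)² = 484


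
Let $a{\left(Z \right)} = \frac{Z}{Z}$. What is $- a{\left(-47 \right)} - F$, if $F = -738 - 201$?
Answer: $938$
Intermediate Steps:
$a{\left(Z \right)} = 1$
$F = -939$
$- a{\left(-47 \right)} - F = \left(-1\right) 1 - -939 = -1 + 939 = 938$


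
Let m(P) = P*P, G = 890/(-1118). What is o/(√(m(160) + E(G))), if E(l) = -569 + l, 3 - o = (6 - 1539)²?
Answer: -1175043*√1955365789/3497971 ≈ -14854.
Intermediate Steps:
G = -445/559 (G = 890*(-1/1118) = -445/559 ≈ -0.79606)
m(P) = P²
o = -2350086 (o = 3 - (6 - 1539)² = 3 - 1*(-1533)² = 3 - 1*2350089 = 3 - 2350089 = -2350086)
o/(√(m(160) + E(G))) = -2350086/√(160² + (-569 - 445/559)) = -2350086/√(25600 - 318516/559) = -2350086*√1955365789/6995942 = -1175043*√1955365789/3497971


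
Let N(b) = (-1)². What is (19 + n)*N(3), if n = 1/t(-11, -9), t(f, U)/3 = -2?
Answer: 113/6 ≈ 18.833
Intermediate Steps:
N(b) = 1
t(f, U) = -6 (t(f, U) = 3*(-2) = -6)
n = -⅙ (n = 1/(-6) = -⅙ ≈ -0.16667)
(19 + n)*N(3) = (19 - ⅙)*1 = (113/6)*1 = 113/6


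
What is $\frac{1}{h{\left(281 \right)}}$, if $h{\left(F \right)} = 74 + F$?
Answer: $\frac{1}{355} \approx 0.0028169$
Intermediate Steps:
$\frac{1}{h{\left(281 \right)}} = \frac{1}{74 + 281} = \frac{1}{355}$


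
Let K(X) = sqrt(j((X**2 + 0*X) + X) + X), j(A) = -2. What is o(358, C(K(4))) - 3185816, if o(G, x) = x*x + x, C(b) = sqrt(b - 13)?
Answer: -3185829 + sqrt(2) + sqrt(-13 + sqrt(2)) ≈ -3.1858e+6 + 3.4038*I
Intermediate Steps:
K(X) = sqrt(-2 + X)
C(b) = sqrt(-13 + b)
o(G, x) = x + x**2 (o(G, x) = x**2 + x = x + x**2)
o(358, C(K(4))) - 3185816 = sqrt(-13 + sqrt(-2 + 4))*(1 + sqrt(-13 + sqrt(-2 + 4))) - 3185816 = sqrt(-13 + sqrt(2))*(1 + sqrt(-13 + sqrt(2))) - 3185816 = -3185816 + sqrt(-13 + sqrt(2))*(1 + sqrt(-13 + sqrt(2)))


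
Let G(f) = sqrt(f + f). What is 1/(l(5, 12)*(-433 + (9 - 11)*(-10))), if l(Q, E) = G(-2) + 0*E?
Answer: I/826 ≈ 0.0012107*I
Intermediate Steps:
G(f) = sqrt(2)*sqrt(f) (G(f) = sqrt(2*f) = sqrt(2)*sqrt(f))
l(Q, E) = 2*I (l(Q, E) = sqrt(2)*sqrt(-2) + 0*E = sqrt(2)*(I*sqrt(2)) + 0 = 2*I + 0 = 2*I)
1/(l(5, 12)*(-433 + (9 - 11)*(-10))) = 1/((2*I)*(-433 + (9 - 11)*(-10))) = 1/((2*I)*(-433 - 2*(-10))) = 1/((2*I)*(-433 + 20)) = 1/((2*I)*(-413)) = 1/(-826*I) = I/826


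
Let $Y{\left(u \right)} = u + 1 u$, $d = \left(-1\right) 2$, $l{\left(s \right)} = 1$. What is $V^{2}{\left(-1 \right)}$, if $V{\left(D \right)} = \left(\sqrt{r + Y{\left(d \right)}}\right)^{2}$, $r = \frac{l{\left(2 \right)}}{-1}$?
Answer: $25$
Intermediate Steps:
$d = -2$
$r = -1$ ($r = 1 \frac{1}{-1} = 1 \left(-1\right) = -1$)
$Y{\left(u \right)} = 2 u$ ($Y{\left(u \right)} = u + u = 2 u$)
$V{\left(D \right)} = -5$ ($V{\left(D \right)} = \left(\sqrt{-1 + 2 \left(-2\right)}\right)^{2} = \left(\sqrt{-1 - 4}\right)^{2} = \left(\sqrt{-5}\right)^{2} = \left(i \sqrt{5}\right)^{2} = -5$)
$V^{2}{\left(-1 \right)} = \left(-5\right)^{2} = 25$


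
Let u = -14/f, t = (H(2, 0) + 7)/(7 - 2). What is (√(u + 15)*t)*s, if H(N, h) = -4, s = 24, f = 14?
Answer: 72*√14/5 ≈ 53.880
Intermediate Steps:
t = ⅗ (t = (-4 + 7)/(7 - 2) = 3/5 = 3*(⅕) = ⅗ ≈ 0.60000)
u = -1 (u = -14/14 = -14*1/14 = -1)
(√(u + 15)*t)*s = (√(-1 + 15)*(⅗))*24 = (√14*(⅗))*24 = (3*√14/5)*24 = 72*√14/5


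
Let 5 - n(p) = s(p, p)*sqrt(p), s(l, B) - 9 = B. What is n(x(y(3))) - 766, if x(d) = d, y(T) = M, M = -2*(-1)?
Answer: -761 - 11*sqrt(2) ≈ -776.56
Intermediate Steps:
s(l, B) = 9 + B
M = 2
y(T) = 2
n(p) = 5 - sqrt(p)*(9 + p) (n(p) = 5 - (9 + p)*sqrt(p) = 5 - sqrt(p)*(9 + p))
n(x(y(3))) - 766 = (5 - sqrt(2)*(9 + 2)) - 766 = (5 - 1*sqrt(2)*11) - 766 = (5 - 11*sqrt(2)) - 766 = -761 - 11*sqrt(2)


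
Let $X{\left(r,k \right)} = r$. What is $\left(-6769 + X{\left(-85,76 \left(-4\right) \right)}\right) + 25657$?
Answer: $18803$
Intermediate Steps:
$\left(-6769 + X{\left(-85,76 \left(-4\right) \right)}\right) + 25657 = \left(-6769 - 85\right) + 25657 = -6854 + 25657 = 18803$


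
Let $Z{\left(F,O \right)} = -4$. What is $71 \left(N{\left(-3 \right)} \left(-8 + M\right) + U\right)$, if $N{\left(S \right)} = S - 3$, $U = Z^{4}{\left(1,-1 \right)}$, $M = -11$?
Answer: $26270$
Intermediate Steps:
$U = 256$ ($U = \left(-4\right)^{4} = 256$)
$N{\left(S \right)} = -3 + S$
$71 \left(N{\left(-3 \right)} \left(-8 + M\right) + U\right) = 71 \left(\left(-3 - 3\right) \left(-8 - 11\right) + 256\right) = 71 \left(\left(-6\right) \left(-19\right) + 256\right) = 71 \left(114 + 256\right) = 71 \cdot 370 = 26270$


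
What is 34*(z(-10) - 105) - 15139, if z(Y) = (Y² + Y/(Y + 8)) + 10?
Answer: -14799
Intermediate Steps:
z(Y) = 10 + Y² + Y/(8 + Y) (z(Y) = (Y² + Y/(8 + Y)) + 10 = 10 + Y² + Y/(8 + Y))
34*(z(-10) - 105) - 15139 = 34*((80 + (-10)³ + 8*(-10)² + 11*(-10))/(8 - 10) - 105) - 15139 = 34*((80 - 1000 + 8*100 - 110)/(-2) - 105) - 15139 = 34*(-(80 - 1000 + 800 - 110)/2 - 105) - 15139 = 34*(-½*(-230) - 105) - 15139 = 34*(115 - 105) - 15139 = 34*10 - 15139 = 340 - 15139 = -14799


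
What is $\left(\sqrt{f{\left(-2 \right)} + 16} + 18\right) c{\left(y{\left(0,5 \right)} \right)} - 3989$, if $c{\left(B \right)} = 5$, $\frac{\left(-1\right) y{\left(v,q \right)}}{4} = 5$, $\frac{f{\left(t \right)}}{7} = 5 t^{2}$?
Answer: $-3899 + 10 \sqrt{39} \approx -3836.6$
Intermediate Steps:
$f{\left(t \right)} = 35 t^{2}$ ($f{\left(t \right)} = 7 \cdot 5 t^{2} = 35 t^{2}$)
$y{\left(v,q \right)} = -20$ ($y{\left(v,q \right)} = \left(-4\right) 5 = -20$)
$\left(\sqrt{f{\left(-2 \right)} + 16} + 18\right) c{\left(y{\left(0,5 \right)} \right)} - 3989 = \left(\sqrt{35 \left(-2\right)^{2} + 16} + 18\right) 5 - 3989 = \left(\sqrt{35 \cdot 4 + 16} + 18\right) 5 - 3989 = \left(\sqrt{140 + 16} + 18\right) 5 - 3989 = \left(\sqrt{156} + 18\right) 5 - 3989 = \left(2 \sqrt{39} + 18\right) 5 - 3989 = \left(18 + 2 \sqrt{39}\right) 5 - 3989 = \left(90 + 10 \sqrt{39}\right) - 3989 = -3899 + 10 \sqrt{39}$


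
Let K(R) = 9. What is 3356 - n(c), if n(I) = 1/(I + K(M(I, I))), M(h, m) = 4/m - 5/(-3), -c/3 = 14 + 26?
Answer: 372517/111 ≈ 3356.0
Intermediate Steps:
c = -120 (c = -3*(14 + 26) = -3*40 = -120)
M(h, m) = 5/3 + 4/m (M(h, m) = 4/m - 5*(-⅓) = 4/m + 5/3 = 5/3 + 4/m)
n(I) = 1/(9 + I) (n(I) = 1/(I + 9) = 1/(9 + I))
3356 - n(c) = 3356 - 1/(9 - 120) = 3356 - 1/(-111) = 3356 - 1*(-1/111) = 3356 + 1/111 = 372517/111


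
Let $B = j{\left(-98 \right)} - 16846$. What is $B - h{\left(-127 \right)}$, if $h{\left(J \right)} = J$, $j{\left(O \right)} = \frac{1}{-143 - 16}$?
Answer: $- \frac{2658322}{159} \approx -16719.0$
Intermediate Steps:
$j{\left(O \right)} = - \frac{1}{159}$ ($j{\left(O \right)} = \frac{1}{-159} = - \frac{1}{159}$)
$B = - \frac{2678515}{159}$ ($B = - \frac{1}{159} - 16846 = - \frac{2678515}{159} \approx -16846.0$)
$B - h{\left(-127 \right)} = - \frac{2678515}{159} - -127 = - \frac{2678515}{159} + 127 = - \frac{2658322}{159}$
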